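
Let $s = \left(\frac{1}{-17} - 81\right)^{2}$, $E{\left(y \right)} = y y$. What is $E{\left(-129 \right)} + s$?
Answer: $\frac{6708133}{289} \approx 23212.0$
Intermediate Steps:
$E{\left(y \right)} = y^{2}$
$s = \frac{1898884}{289}$ ($s = \left(- \frac{1}{17} - 81\right)^{2} = \left(- \frac{1378}{17}\right)^{2} = \frac{1898884}{289} \approx 6570.5$)
$E{\left(-129 \right)} + s = \left(-129\right)^{2} + \frac{1898884}{289} = 16641 + \frac{1898884}{289} = \frac{6708133}{289}$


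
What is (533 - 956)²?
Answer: 178929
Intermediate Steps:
(533 - 956)² = (-423)² = 178929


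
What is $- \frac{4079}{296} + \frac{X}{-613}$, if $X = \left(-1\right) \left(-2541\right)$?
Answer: $- \frac{3252563}{181448} \approx -17.926$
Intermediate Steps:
$X = 2541$
$- \frac{4079}{296} + \frac{X}{-613} = - \frac{4079}{296} + \frac{2541}{-613} = \left(-4079\right) \frac{1}{296} + 2541 \left(- \frac{1}{613}\right) = - \frac{4079}{296} - \frac{2541}{613} = - \frac{3252563}{181448}$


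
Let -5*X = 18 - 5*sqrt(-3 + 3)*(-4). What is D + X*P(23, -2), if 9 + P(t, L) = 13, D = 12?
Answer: -12/5 ≈ -2.4000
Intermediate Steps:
P(t, L) = 4 (P(t, L) = -9 + 13 = 4)
X = -18/5 (X = -(18 - 5*sqrt(-3 + 3)*(-4))/5 = -(18 - 5*sqrt(0)*(-4))/5 = -(18 - 5*0*(-4))/5 = -(18 + 0*(-4))/5 = -(18 + 0)/5 = -1/5*18 = -18/5 ≈ -3.6000)
D + X*P(23, -2) = 12 - 18/5*4 = 12 - 72/5 = -12/5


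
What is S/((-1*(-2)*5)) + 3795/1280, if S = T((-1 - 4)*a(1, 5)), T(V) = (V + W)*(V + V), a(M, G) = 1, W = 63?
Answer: -14089/256 ≈ -55.035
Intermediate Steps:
T(V) = 2*V*(63 + V) (T(V) = (V + 63)*(V + V) = (63 + V)*(2*V) = 2*V*(63 + V))
S = -580 (S = 2*((-1 - 4)*1)*(63 + (-1 - 4)*1) = 2*(-5*1)*(63 - 5*1) = 2*(-5)*(63 - 5) = 2*(-5)*58 = -580)
S/((-1*(-2)*5)) + 3795/1280 = -580/(-1*(-2)*5) + 3795/1280 = -580/(2*5) + 3795*(1/1280) = -580/10 + 759/256 = -580*⅒ + 759/256 = -58 + 759/256 = -14089/256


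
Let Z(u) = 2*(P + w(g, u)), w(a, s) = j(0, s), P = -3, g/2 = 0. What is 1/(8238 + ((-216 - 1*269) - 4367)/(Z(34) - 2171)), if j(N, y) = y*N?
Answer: 2177/17938978 ≈ 0.00012136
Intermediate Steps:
g = 0 (g = 2*0 = 0)
j(N, y) = N*y
w(a, s) = 0 (w(a, s) = 0*s = 0)
Z(u) = -6 (Z(u) = 2*(-3 + 0) = 2*(-3) = -6)
1/(8238 + ((-216 - 1*269) - 4367)/(Z(34) - 2171)) = 1/(8238 + ((-216 - 1*269) - 4367)/(-6 - 2171)) = 1/(8238 + ((-216 - 269) - 4367)/(-2177)) = 1/(8238 + (-485 - 4367)*(-1/2177)) = 1/(8238 - 4852*(-1/2177)) = 1/(8238 + 4852/2177) = 1/(17938978/2177) = 2177/17938978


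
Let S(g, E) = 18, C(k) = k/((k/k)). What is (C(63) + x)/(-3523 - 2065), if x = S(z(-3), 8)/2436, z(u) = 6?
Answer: -25581/2268728 ≈ -0.011275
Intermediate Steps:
C(k) = k (C(k) = k/1 = k*1 = k)
x = 3/406 (x = 18/2436 = 18*(1/2436) = 3/406 ≈ 0.0073892)
(C(63) + x)/(-3523 - 2065) = (63 + 3/406)/(-3523 - 2065) = (25581/406)/(-5588) = (25581/406)*(-1/5588) = -25581/2268728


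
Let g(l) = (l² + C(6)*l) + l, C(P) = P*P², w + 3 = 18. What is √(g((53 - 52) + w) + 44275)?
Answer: √48003 ≈ 219.10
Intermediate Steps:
w = 15 (w = -3 + 18 = 15)
C(P) = P³
g(l) = l² + 217*l (g(l) = (l² + 6³*l) + l = (l² + 216*l) + l = l² + 217*l)
√(g((53 - 52) + w) + 44275) = √(((53 - 52) + 15)*(217 + ((53 - 52) + 15)) + 44275) = √((1 + 15)*(217 + (1 + 15)) + 44275) = √(16*(217 + 16) + 44275) = √(16*233 + 44275) = √(3728 + 44275) = √48003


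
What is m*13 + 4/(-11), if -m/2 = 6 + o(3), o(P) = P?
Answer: -2578/11 ≈ -234.36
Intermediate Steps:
m = -18 (m = -2*(6 + 3) = -2*9 = -18)
m*13 + 4/(-11) = -18*13 + 4/(-11) = -234 + 4*(-1/11) = -234 - 4/11 = -2578/11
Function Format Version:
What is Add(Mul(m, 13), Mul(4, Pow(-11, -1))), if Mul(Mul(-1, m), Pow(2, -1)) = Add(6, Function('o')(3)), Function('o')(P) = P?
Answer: Rational(-2578, 11) ≈ -234.36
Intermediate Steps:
m = -18 (m = Mul(-2, Add(6, 3)) = Mul(-2, 9) = -18)
Add(Mul(m, 13), Mul(4, Pow(-11, -1))) = Add(Mul(-18, 13), Mul(4, Pow(-11, -1))) = Add(-234, Mul(4, Rational(-1, 11))) = Add(-234, Rational(-4, 11)) = Rational(-2578, 11)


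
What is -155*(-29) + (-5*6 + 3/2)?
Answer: 8933/2 ≈ 4466.5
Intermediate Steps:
-155*(-29) + (-5*6 + 3/2) = 4495 + (-30 + 3*(½)) = 4495 + (-30 + 3/2) = 4495 - 57/2 = 8933/2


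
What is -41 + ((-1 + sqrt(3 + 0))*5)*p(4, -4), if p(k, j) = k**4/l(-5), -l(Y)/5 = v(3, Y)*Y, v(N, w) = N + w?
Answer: -77/5 - 128*sqrt(3)/5 ≈ -59.740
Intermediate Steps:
l(Y) = -5*Y*(3 + Y) (l(Y) = -5*(3 + Y)*Y = -5*Y*(3 + Y))
p(k, j) = -k**4/50 (p(k, j) = k**4/((-5*(-5)*(3 - 5))) = k**4/((-5*(-5)*(-2))) = k**4/(-50) = k**4*(-1/50) = -k**4/50)
-41 + ((-1 + sqrt(3 + 0))*5)*p(4, -4) = -41 + ((-1 + sqrt(3 + 0))*5)*(-1/50*4**4) = -41 + ((-1 + sqrt(3))*5)*(-1/50*256) = -41 + (-5 + 5*sqrt(3))*(-128/25) = -41 + (128/5 - 128*sqrt(3)/5) = -77/5 - 128*sqrt(3)/5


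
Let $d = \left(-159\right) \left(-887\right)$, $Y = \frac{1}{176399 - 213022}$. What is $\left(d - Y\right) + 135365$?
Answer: $\frac{10122523955}{36623} \approx 2.764 \cdot 10^{5}$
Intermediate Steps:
$Y = - \frac{1}{36623}$ ($Y = \frac{1}{-36623} = - \frac{1}{36623} \approx -2.7305 \cdot 10^{-5}$)
$d = 141033$
$\left(d - Y\right) + 135365 = \left(141033 - - \frac{1}{36623}\right) + 135365 = \left(141033 + \frac{1}{36623}\right) + 135365 = \frac{5165051560}{36623} + 135365 = \frac{10122523955}{36623}$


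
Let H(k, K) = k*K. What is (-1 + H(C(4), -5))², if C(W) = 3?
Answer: 256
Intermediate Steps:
H(k, K) = K*k
(-1 + H(C(4), -5))² = (-1 - 5*3)² = (-1 - 15)² = (-16)² = 256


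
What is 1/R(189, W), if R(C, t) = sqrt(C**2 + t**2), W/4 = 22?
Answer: sqrt(43465)/43465 ≈ 0.0047966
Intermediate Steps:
W = 88 (W = 4*22 = 88)
1/R(189, W) = 1/(sqrt(189**2 + 88**2)) = 1/(sqrt(35721 + 7744)) = 1/(sqrt(43465)) = sqrt(43465)/43465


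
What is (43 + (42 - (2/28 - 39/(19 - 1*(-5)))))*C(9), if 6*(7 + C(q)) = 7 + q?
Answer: -63011/168 ≈ -375.07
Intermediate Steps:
C(q) = -35/6 + q/6 (C(q) = -7 + (7 + q)/6 = -7 + (7/6 + q/6) = -35/6 + q/6)
(43 + (42 - (2/28 - 39/(19 - 1*(-5)))))*C(9) = (43 + (42 - (2/28 - 39/(19 - 1*(-5)))))*(-35/6 + (1/6)*9) = (43 + (42 - (2*(1/28) - 39/(19 + 5))))*(-35/6 + 3/2) = (43 + (42 - (1/14 - 39/24)))*(-13/3) = (43 + (42 - (1/14 - 39*1/24)))*(-13/3) = (43 + (42 - (1/14 - 13/8)))*(-13/3) = (43 + (42 - 1*(-87/56)))*(-13/3) = (43 + (42 + 87/56))*(-13/3) = (43 + 2439/56)*(-13/3) = (4847/56)*(-13/3) = -63011/168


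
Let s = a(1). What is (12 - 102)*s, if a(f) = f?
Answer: -90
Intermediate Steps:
s = 1
(12 - 102)*s = (12 - 102)*1 = -90*1 = -90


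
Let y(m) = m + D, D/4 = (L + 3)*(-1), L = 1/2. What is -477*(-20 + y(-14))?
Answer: 22896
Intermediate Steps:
L = ½ ≈ 0.50000
D = -14 (D = 4*((½ + 3)*(-1)) = 4*((7/2)*(-1)) = 4*(-7/2) = -14)
y(m) = -14 + m (y(m) = m - 14 = -14 + m)
-477*(-20 + y(-14)) = -477*(-20 + (-14 - 14)) = -477*(-20 - 28) = -477*(-48) = 22896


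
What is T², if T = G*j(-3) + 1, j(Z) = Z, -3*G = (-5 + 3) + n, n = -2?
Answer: 9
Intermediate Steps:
G = 4/3 (G = -((-5 + 3) - 2)/3 = -(-2 - 2)/3 = -⅓*(-4) = 4/3 ≈ 1.3333)
T = -3 (T = (4/3)*(-3) + 1 = -4 + 1 = -3)
T² = (-3)² = 9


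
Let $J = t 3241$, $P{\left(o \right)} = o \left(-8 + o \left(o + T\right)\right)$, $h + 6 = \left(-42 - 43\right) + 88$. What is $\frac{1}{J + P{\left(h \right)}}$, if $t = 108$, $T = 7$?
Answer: $\frac{1}{350088} \approx 2.8564 \cdot 10^{-6}$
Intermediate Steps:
$h = -3$ ($h = -6 + \left(\left(-42 - 43\right) + 88\right) = -6 + \left(-85 + 88\right) = -6 + 3 = -3$)
$P{\left(o \right)} = o \left(-8 + o \left(7 + o\right)\right)$ ($P{\left(o \right)} = o \left(-8 + o \left(o + 7\right)\right) = o \left(-8 + o \left(7 + o\right)\right)$)
$J = 350028$ ($J = 108 \cdot 3241 = 350028$)
$\frac{1}{J + P{\left(h \right)}} = \frac{1}{350028 - 3 \left(-8 + \left(-3\right)^{2} + 7 \left(-3\right)\right)} = \frac{1}{350028 - 3 \left(-8 + 9 - 21\right)} = \frac{1}{350028 - -60} = \frac{1}{350028 + 60} = \frac{1}{350088}$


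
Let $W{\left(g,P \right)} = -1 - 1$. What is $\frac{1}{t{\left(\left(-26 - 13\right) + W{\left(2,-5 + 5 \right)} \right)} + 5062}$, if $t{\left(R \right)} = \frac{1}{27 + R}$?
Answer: $\frac{14}{70867} \approx 0.00019755$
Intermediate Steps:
$W{\left(g,P \right)} = -2$
$\frac{1}{t{\left(\left(-26 - 13\right) + W{\left(2,-5 + 5 \right)} \right)} + 5062} = \frac{1}{\frac{1}{27 - 41} + 5062} = \frac{1}{\frac{1}{-14} + 5062} = \frac{1}{- \frac{1}{14} + 5062} = \frac{1}{\frac{70867}{14}} = \frac{14}{70867}$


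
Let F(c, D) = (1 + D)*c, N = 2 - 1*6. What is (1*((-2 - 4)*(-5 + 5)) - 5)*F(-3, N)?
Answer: -45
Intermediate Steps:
N = -4 (N = 2 - 6 = -4)
F(c, D) = c*(1 + D)
(1*((-2 - 4)*(-5 + 5)) - 5)*F(-3, N) = (1*((-2 - 4)*(-5 + 5)) - 5)*(-3*(1 - 4)) = (1*(-6*0) - 5)*(-3*(-3)) = (1*0 - 5)*9 = (0 - 5)*9 = -5*9 = -45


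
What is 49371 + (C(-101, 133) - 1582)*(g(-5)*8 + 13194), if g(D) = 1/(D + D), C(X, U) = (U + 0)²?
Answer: 1062761217/5 ≈ 2.1255e+8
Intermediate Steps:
C(X, U) = U²
g(D) = 1/(2*D)
49371 + (C(-101, 133) - 1582)*(g(-5)*8 + 13194) = 49371 + (133² - 1582)*(((½)/(-5))*8 + 13194) = 49371 + (17689 - 1582)*(((½)*(-⅕))*8 + 13194) = 49371 + 16107*(-⅒*8 + 13194) = 49371 + 16107*(-⅘ + 13194) = 49371 + 16107*(65966/5) = 49371 + 1062514362/5 = 1062761217/5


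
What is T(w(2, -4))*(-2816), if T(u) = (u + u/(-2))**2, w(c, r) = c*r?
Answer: -45056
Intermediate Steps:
T(u) = u**2/4 (T(u) = (u + u*(-1/2))**2 = (u - u/2)**2 = (u/2)**2 = u**2/4)
T(w(2, -4))*(-2816) = ((2*(-4))**2/4)*(-2816) = ((1/4)*(-8)**2)*(-2816) = ((1/4)*64)*(-2816) = 16*(-2816) = -45056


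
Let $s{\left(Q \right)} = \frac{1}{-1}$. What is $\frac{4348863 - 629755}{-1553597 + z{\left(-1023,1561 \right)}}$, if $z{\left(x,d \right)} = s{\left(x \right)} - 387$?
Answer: $- \frac{3719108}{1553985} \approx -2.3933$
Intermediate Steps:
$s{\left(Q \right)} = -1$
$z{\left(x,d \right)} = -388$ ($z{\left(x,d \right)} = -1 - 387 = -388$)
$\frac{4348863 - 629755}{-1553597 + z{\left(-1023,1561 \right)}} = \frac{4348863 - 629755}{-1553597 - 388} = \frac{3719108}{-1553985} = 3719108 \left(- \frac{1}{1553985}\right) = - \frac{3719108}{1553985}$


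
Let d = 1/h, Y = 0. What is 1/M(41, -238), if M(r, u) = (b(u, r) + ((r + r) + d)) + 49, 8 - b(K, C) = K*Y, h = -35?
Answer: 35/4864 ≈ 0.0071957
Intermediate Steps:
d = -1/35 (d = 1/(-35) = -1/35 ≈ -0.028571)
b(K, C) = 8 (b(K, C) = 8 - K*0 = 8 - 1*0 = 8 + 0 = 8)
M(r, u) = 1994/35 + 2*r (M(r, u) = (8 + ((r + r) - 1/35)) + 49 = (8 + (2*r - 1/35)) + 49 = (8 + (-1/35 + 2*r)) + 49 = (279/35 + 2*r) + 49 = 1994/35 + 2*r)
1/M(41, -238) = 1/(1994/35 + 2*41) = 1/(1994/35 + 82) = 1/(4864/35) = 35/4864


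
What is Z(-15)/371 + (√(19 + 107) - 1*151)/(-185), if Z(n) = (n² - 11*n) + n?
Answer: 125396/68635 - 3*√14/185 ≈ 1.7663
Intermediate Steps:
Z(n) = n² - 10*n
Z(-15)/371 + (√(19 + 107) - 1*151)/(-185) = -15*(-10 - 15)/371 + (√(19 + 107) - 1*151)/(-185) = -15*(-25)*(1/371) + (√126 - 151)*(-1/185) = 375*(1/371) + (3*√14 - 151)*(-1/185) = 375/371 + (-151 + 3*√14)*(-1/185) = 375/371 + (151/185 - 3*√14/185) = 125396/68635 - 3*√14/185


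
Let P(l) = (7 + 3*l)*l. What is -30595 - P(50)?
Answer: -38445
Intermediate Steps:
P(l) = l*(7 + 3*l)
-30595 - P(50) = -30595 - 50*(7 + 3*50) = -30595 - 50*(7 + 150) = -30595 - 50*157 = -30595 - 1*7850 = -30595 - 7850 = -38445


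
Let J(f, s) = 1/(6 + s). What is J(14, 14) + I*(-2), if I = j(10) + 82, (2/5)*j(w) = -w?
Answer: -2279/20 ≈ -113.95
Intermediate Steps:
j(w) = -5*w/2 (j(w) = 5*(-w)/2 = -5*w/2)
I = 57 (I = -5/2*10 + 82 = -25 + 82 = 57)
J(14, 14) + I*(-2) = 1/(6 + 14) + 57*(-2) = 1/20 - 114 = -2279/20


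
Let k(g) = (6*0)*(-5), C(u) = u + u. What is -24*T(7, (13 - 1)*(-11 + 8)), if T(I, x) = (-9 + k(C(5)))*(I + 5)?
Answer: 2592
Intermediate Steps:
C(u) = 2*u
k(g) = 0 (k(g) = 0*(-5) = 0)
T(I, x) = -45 - 9*I (T(I, x) = (-9 + 0)*(I + 5) = -9*(5 + I) = -45 - 9*I)
-24*T(7, (13 - 1)*(-11 + 8)) = -24*(-45 - 9*7) = -24*(-45 - 63) = -24*(-108) = 2592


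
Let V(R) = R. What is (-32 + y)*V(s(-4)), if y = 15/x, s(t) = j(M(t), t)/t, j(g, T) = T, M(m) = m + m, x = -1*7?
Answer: -239/7 ≈ -34.143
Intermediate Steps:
x = -7
M(m) = 2*m
s(t) = 1 (s(t) = t/t = 1)
y = -15/7 (y = 15/(-7) = 15*(-1/7) = -15/7 ≈ -2.1429)
(-32 + y)*V(s(-4)) = (-32 - 15/7)*1 = -239/7*1 = -239/7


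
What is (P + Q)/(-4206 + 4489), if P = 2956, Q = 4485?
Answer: 7441/283 ≈ 26.293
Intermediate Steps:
(P + Q)/(-4206 + 4489) = (2956 + 4485)/(-4206 + 4489) = 7441/283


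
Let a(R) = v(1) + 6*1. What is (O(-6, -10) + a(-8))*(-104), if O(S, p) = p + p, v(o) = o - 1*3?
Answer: 1664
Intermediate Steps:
v(o) = -3 + o (v(o) = o - 3 = -3 + o)
O(S, p) = 2*p
a(R) = 4 (a(R) = (-3 + 1) + 6*1 = -2 + 6 = 4)
(O(-6, -10) + a(-8))*(-104) = (2*(-10) + 4)*(-104) = (-20 + 4)*(-104) = -16*(-104) = 1664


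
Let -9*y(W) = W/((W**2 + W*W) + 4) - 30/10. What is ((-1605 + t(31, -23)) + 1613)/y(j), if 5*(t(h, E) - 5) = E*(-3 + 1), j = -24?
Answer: 32079/485 ≈ 66.142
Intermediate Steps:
t(h, E) = 5 - 2*E/5 (t(h, E) = 5 + (E*(-3 + 1))/5 = 5 + (E*(-2))/5 = 5 + (-2*E)/5 = 5 - 2*E/5)
y(W) = 1/3 - W/(9*(4 + 2*W**2)) (y(W) = -(W/((W**2 + W*W) + 4) - 30/10)/9 = -(W/((W**2 + W**2) + 4) - 30*1/10)/9 = -(W/(2*W**2 + 4) - 3)/9 = -(W/(4 + 2*W**2) - 3)/9 = -(-3 + W/(4 + 2*W**2))/9 = 1/3 - W/(9*(4 + 2*W**2)))
((-1605 + t(31, -23)) + 1613)/y(j) = ((-1605 + (5 - 2/5*(-23))) + 1613)/(((12 - 1*(-24) + 6*(-24)**2)/(18*(2 + (-24)**2)))) = ((-1605 + (5 + 46/5)) + 1613)/(((12 + 24 + 6*576)/(18*(2 + 576)))) = ((-1605 + 71/5) + 1613)/(((1/18)*(12 + 24 + 3456)/578)) = (-7954/5 + 1613)/(((1/18)*(1/578)*3492)) = 111/(5*(97/289)) = (111/5)*(289/97) = 32079/485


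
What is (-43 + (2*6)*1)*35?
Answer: -1085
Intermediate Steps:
(-43 + (2*6)*1)*35 = (-43 + 12*1)*35 = (-43 + 12)*35 = -31*35 = -1085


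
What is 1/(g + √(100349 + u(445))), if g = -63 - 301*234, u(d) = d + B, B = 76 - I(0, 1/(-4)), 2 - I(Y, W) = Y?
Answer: -70497/4969726141 - 2*√25217/4969726141 ≈ -1.4249e-5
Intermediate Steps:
I(Y, W) = 2 - Y
B = 74 (B = 76 - (2 - 1*0) = 76 - (2 + 0) = 76 - 1*2 = 76 - 2 = 74)
u(d) = 74 + d (u(d) = d + 74 = 74 + d)
g = -70497 (g = -63 - 70434 = -70497)
1/(g + √(100349 + u(445))) = 1/(-70497 + √(100349 + (74 + 445))) = 1/(-70497 + √(100349 + 519)) = 1/(-70497 + √100868) = 1/(-70497 + 2*√25217)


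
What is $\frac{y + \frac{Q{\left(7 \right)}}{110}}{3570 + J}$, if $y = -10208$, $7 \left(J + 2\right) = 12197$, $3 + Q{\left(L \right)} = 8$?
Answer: $- \frac{1572025}{817806} \approx -1.9222$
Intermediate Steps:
$Q{\left(L \right)} = 5$ ($Q{\left(L \right)} = -3 + 8 = 5$)
$J = \frac{12183}{7}$ ($J = -2 + \frac{1}{7} \cdot 12197 = -2 + \frac{12197}{7} = \frac{12183}{7} \approx 1740.4$)
$\frac{y + \frac{Q{\left(7 \right)}}{110}}{3570 + J} = \frac{-10208 + \frac{5}{110}}{3570 + \frac{12183}{7}} = \frac{-10208 + 5 \cdot \frac{1}{110}}{\frac{37173}{7}} = \left(-10208 + \frac{1}{22}\right) \frac{7}{37173} = \left(- \frac{224575}{22}\right) \frac{7}{37173} = - \frac{1572025}{817806}$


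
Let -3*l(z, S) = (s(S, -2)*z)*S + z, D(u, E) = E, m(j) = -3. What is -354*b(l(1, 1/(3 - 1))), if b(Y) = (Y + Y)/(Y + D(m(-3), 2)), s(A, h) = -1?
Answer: 708/11 ≈ 64.364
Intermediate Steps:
l(z, S) = -z/3 + S*z/3 (l(z, S) = -((-z)*S + z)/3 = -(-S*z + z)/3 = -(z - S*z)/3 = -z/3 + S*z/3)
b(Y) = 2*Y/(2 + Y) (b(Y) = (Y + Y)/(Y + 2) = (2*Y)/(2 + Y) = 2*Y/(2 + Y))
-354*b(l(1, 1/(3 - 1))) = -708*(1/3)*1*(-1 + 1/(3 - 1))/(2 + (1/3)*1*(-1 + 1/(3 - 1))) = -708*(1/3)*1*(-1 + 1/2)/(2 + (1/3)*1*(-1 + 1/2)) = -708*(1/3)*1*(-1/2)/(2 + (1/3)*1*(-1/2)) = -708*(-1)/(6*(2 - 1/6)) = -708*(-1)/(6*11/6) = -708*(-1)*6/(6*11) = -354*(-2/11) = 708/11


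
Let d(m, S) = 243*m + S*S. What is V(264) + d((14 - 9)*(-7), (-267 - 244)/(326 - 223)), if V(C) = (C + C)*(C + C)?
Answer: 2867651032/10609 ≈ 2.7030e+5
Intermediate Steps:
d(m, S) = S² + 243*m (d(m, S) = 243*m + S² = S² + 243*m)
V(C) = 4*C² (V(C) = (2*C)*(2*C) = 4*C²)
V(264) + d((14 - 9)*(-7), (-267 - 244)/(326 - 223)) = 4*264² + (((-267 - 244)/(326 - 223))² + 243*((14 - 9)*(-7))) = 4*69696 + ((-511/103)² + 243*(5*(-7))) = 278784 + ((-511*1/103)² + 243*(-35)) = 278784 + ((-511/103)² - 8505) = 278784 + (261121/10609 - 8505) = 278784 - 89968424/10609 = 2867651032/10609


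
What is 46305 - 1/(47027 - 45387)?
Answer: 75940199/1640 ≈ 46305.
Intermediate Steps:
46305 - 1/(47027 - 45387) = 46305 - 1/1640 = 75940199/1640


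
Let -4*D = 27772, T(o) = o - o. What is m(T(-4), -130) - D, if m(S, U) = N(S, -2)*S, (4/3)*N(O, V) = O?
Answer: 6943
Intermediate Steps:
N(O, V) = 3*O/4
T(o) = 0
D = -6943 (D = -¼*27772 = -6943)
m(S, U) = 3*S²/4 (m(S, U) = (3*S/4)*S = 3*S²/4)
m(T(-4), -130) - D = (¾)*0² - 1*(-6943) = (¾)*0 + 6943 = 0 + 6943 = 6943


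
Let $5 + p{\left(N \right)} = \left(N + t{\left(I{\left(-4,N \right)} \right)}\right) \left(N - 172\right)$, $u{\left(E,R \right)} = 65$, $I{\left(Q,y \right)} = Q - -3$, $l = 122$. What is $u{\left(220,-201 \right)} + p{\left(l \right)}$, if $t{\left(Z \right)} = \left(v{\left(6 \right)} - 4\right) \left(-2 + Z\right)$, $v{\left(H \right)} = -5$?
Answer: $-7390$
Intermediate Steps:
$I{\left(Q,y \right)} = 3 + Q$ ($I{\left(Q,y \right)} = Q + 3 = 3 + Q$)
$t{\left(Z \right)} = 18 - 9 Z$ ($t{\left(Z \right)} = \left(-5 - 4\right) \left(-2 + Z\right) = - 9 \left(-2 + Z\right) = 18 - 9 Z$)
$p{\left(N \right)} = -5 + \left(-172 + N\right) \left(27 + N\right)$ ($p{\left(N \right)} = -5 + \left(N + \left(18 - 9 \left(3 - 4\right)\right)\right) \left(N - 172\right) = -5 + \left(N + \left(18 - -9\right)\right) \left(-172 + N\right) = -5 + \left(N + \left(18 + 9\right)\right) \left(-172 + N\right) = -5 + \left(N + 27\right) \left(-172 + N\right) = -5 + \left(27 + N\right) \left(-172 + N\right) = -5 + \left(-172 + N\right) \left(27 + N\right)$)
$u{\left(220,-201 \right)} + p{\left(l \right)} = 65 - \left(22339 - 14884\right) = 65 - 7455 = -7390$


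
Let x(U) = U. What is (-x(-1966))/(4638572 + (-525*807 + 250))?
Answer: 1966/4215147 ≈ 0.00046641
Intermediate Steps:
(-x(-1966))/(4638572 + (-525*807 + 250)) = (-1*(-1966))/(4638572 + (-525*807 + 250)) = 1966/(4638572 + (-423675 + 250)) = 1966/(4638572 - 423425) = 1966/4215147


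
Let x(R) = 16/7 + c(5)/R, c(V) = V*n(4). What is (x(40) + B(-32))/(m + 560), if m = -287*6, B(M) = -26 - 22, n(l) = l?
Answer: 633/16268 ≈ 0.038911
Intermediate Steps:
B(M) = -48
m = -1722
c(V) = 4*V (c(V) = V*4 = 4*V)
x(R) = 16/7 + 20/R (x(R) = 16/7 + (4*5)/R = 16*(⅐) + 20/R = 16/7 + 20/R)
(x(40) + B(-32))/(m + 560) = ((16/7 + 20/40) - 48)/(-1722 + 560) = ((16/7 + 20*(1/40)) - 48)/(-1162) = ((16/7 + ½) - 48)*(-1/1162) = (39/14 - 48)*(-1/1162) = -633/14*(-1/1162) = 633/16268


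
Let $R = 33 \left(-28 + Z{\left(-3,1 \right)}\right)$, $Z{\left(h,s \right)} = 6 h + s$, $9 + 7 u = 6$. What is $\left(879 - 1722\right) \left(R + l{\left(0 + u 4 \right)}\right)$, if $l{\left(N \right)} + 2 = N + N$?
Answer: $\frac{8795019}{7} \approx 1.2564 \cdot 10^{6}$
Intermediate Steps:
$u = - \frac{3}{7}$ ($u = - \frac{9}{7} + \frac{1}{7} \cdot 6 = - \frac{9}{7} + \frac{6}{7} = - \frac{3}{7} \approx -0.42857$)
$l{\left(N \right)} = -2 + 2 N$ ($l{\left(N \right)} = -2 + \left(N + N\right) = -2 + 2 N$)
$Z{\left(h,s \right)} = s + 6 h$
$R = -1485$ ($R = 33 \left(-28 + \left(1 + 6 \left(-3\right)\right)\right) = 33 \left(-28 + \left(1 - 18\right)\right) = 33 \left(-28 - 17\right) = 33 \left(-45\right) = -1485$)
$\left(879 - 1722\right) \left(R + l{\left(0 + u 4 \right)}\right) = \left(879 - 1722\right) \left(-1485 + \left(-2 + 2 \left(0 - \frac{12}{7}\right)\right)\right) = - 843 \left(-1485 + \left(-2 + 2 \left(0 - \frac{12}{7}\right)\right)\right) = - 843 \left(-1485 + \left(-2 + 2 \left(- \frac{12}{7}\right)\right)\right) = - 843 \left(-1485 - \frac{38}{7}\right) = \left(-843\right) \left(- \frac{10433}{7}\right) = \frac{8795019}{7}$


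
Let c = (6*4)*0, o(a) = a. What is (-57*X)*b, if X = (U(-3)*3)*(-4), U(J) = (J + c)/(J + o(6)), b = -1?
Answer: 684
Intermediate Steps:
c = 0 (c = 24*0 = 0)
U(J) = J/(6 + J) (U(J) = (J + 0)/(J + 6) = J/(6 + J))
X = 12 (X = (-3/(6 - 3)*3)*(-4) = (-3/3*3)*(-4) = (-3*⅓*3)*(-4) = -1*3*(-4) = -3*(-4) = 12)
(-57*X)*b = -57*12*(-1) = -684*(-1) = 684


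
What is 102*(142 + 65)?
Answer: 21114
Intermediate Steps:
102*(142 + 65) = 102*207 = 21114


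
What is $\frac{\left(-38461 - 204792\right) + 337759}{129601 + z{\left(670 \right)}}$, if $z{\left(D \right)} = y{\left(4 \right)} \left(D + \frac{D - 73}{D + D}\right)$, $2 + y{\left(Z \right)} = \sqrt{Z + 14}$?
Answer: $\frac{10882547901544920}{14762134497550577} - \frac{170656852832820 \sqrt{2}}{14762134497550577} \approx 0.72084$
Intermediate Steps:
$y{\left(Z \right)} = -2 + \sqrt{14 + Z}$ ($y{\left(Z \right)} = -2 + \sqrt{Z + 14} = -2 + \sqrt{14 + Z}$)
$z{\left(D \right)} = \left(-2 + 3 \sqrt{2}\right) \left(D + \frac{-73 + D}{2 D}\right)$ ($z{\left(D \right)} = \left(-2 + \sqrt{14 + 4}\right) \left(D + \frac{D - 73}{D + D}\right) = \left(-2 + \sqrt{18}\right) \left(D + \frac{-73 + D}{2 D}\right) = \left(-2 + 3 \sqrt{2}\right) \left(D + \left(-73 + D\right) \frac{1}{2 D}\right) = \left(-2 + 3 \sqrt{2}\right) \left(D + \frac{-73 + D}{2 D}\right)$)
$\frac{\left(-38461 - 204792\right) + 337759}{129601 + z{\left(670 \right)}} = \frac{\left(-38461 - 204792\right) + 337759}{129601 - \frac{\left(-73 + 670 \left(1 + 2 \cdot 670\right)\right) \left(2 - 3 \sqrt{2}\right)}{2 \cdot 670}} = \frac{-243253 + 337759}{129601 - \frac{\left(-73 + 670 \left(1 + 1340\right)\right) \left(2 - 3 \sqrt{2}\right)}{1340}} = \frac{94506}{129601 - \frac{\left(-73 + 670 \cdot 1341\right) \left(2 - 3 \sqrt{2}\right)}{1340}} = \frac{94506}{129601 - \frac{\left(-73 + 898470\right) \left(2 - 3 \sqrt{2}\right)}{1340}} = \frac{94506}{129601 - \frac{1}{1340} \cdot 898397 \left(2 - 3 \sqrt{2}\right)} = \frac{94506}{129601 - \left(\frac{898397}{670} - \frac{2695191 \sqrt{2}}{1340}\right)} = \frac{94506}{\frac{85934273}{670} + \frac{2695191 \sqrt{2}}{1340}}$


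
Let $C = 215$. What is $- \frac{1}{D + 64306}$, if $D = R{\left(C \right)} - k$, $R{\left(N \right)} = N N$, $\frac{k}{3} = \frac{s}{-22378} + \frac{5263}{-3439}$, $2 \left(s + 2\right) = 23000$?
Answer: $- \frac{2025209}{223860795745} \approx -9.0467 \cdot 10^{-6}$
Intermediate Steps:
$s = 11498$ ($s = -2 + \frac{1}{2} \cdot 23000 = -2 + 11500 = 11498$)
$k = - \frac{12419766}{2025209}$ ($k = 3 \left(\frac{11498}{-22378} + \frac{5263}{-3439}\right) = 3 \left(11498 \left(- \frac{1}{22378}\right) + 5263 \left(- \frac{1}{3439}\right)\right) = 3 \left(- \frac{5749}{11189} - \frac{277}{181}\right) = 3 \left(- \frac{4139922}{2025209}\right) = - \frac{12419766}{2025209} \approx -6.1326$)
$R{\left(N \right)} = N^{2}$
$D = \frac{93627705791}{2025209}$ ($D = 215^{2} - - \frac{12419766}{2025209} = 46225 + \frac{12419766}{2025209} = \frac{93627705791}{2025209} \approx 46231.0$)
$- \frac{1}{D + 64306} = - \frac{1}{\frac{93627705791}{2025209} + 64306} = - \frac{1}{\frac{223860795745}{2025209}} = \left(-1\right) \frac{2025209}{223860795745} = - \frac{2025209}{223860795745}$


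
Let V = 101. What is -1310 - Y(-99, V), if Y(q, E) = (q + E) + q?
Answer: -1213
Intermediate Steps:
Y(q, E) = E + 2*q (Y(q, E) = (E + q) + q = E + 2*q)
-1310 - Y(-99, V) = -1310 - (101 + 2*(-99)) = -1310 - (101 - 198) = -1310 - 1*(-97) = -1310 + 97 = -1213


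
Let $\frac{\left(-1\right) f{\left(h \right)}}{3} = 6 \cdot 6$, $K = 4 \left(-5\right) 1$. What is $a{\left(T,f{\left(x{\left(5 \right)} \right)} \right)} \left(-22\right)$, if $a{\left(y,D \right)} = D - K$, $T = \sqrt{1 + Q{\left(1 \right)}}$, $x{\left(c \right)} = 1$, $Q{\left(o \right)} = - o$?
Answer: $1936$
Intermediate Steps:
$T = 0$ ($T = \sqrt{1 - 1} = \sqrt{0} = 0$)
$K = -20$ ($K = \left(-20\right) 1 = -20$)
$f{\left(h \right)} = -108$ ($f{\left(h \right)} = - 3 \cdot 6 \cdot 6 = \left(-3\right) 36 = -108$)
$a{\left(y,D \right)} = 20 + D$ ($a{\left(y,D \right)} = D - -20 = D + 20 = 20 + D$)
$a{\left(T,f{\left(x{\left(5 \right)} \right)} \right)} \left(-22\right) = \left(20 - 108\right) \left(-22\right) = \left(-88\right) \left(-22\right) = 1936$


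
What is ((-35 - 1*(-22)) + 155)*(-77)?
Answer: -10934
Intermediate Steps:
((-35 - 1*(-22)) + 155)*(-77) = ((-35 + 22) + 155)*(-77) = (-13 + 155)*(-77) = 142*(-77) = -10934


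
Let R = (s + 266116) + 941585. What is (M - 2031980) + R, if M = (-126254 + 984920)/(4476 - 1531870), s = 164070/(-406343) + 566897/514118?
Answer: -11955236036834754539167/14503873105658398 ≈ -8.2428e+5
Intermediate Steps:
s = 146003287411/208908250474 (s = 164070*(-1/406343) + 566897*(1/514118) = -164070/406343 + 566897/514118 = 146003287411/208908250474 ≈ 0.69889)
M = -429333/763697 (M = 858666/(-1527394) = 858666*(-1/1527394) = -429333/763697 ≈ -0.56218)
R = 252298849008987685/208908250474 (R = (146003287411/208908250474 + 266116) + 941585 = 55593973986426395/208908250474 + 941585 = 252298849008987685/208908250474 ≈ 1.2077e+6)
(M - 2031980) + R = (-429333/763697 - 2031980) + 252298849008987685/208908250474 = -1551817459393/763697 + 252298849008987685/208908250474 = -11955236036834754539167/14503873105658398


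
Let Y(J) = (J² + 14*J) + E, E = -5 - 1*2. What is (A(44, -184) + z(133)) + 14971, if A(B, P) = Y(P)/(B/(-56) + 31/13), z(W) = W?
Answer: 10086950/291 ≈ 34663.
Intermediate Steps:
E = -7 (E = -5 - 2 = -7)
Y(J) = -7 + J² + 14*J (Y(J) = (J² + 14*J) - 7 = -7 + J² + 14*J)
A(B, P) = (-7 + P² + 14*P)/(31/13 - B/56) (A(B, P) = (-7 + P² + 14*P)/(B/(-56) + 31/13) = (-7 + P² + 14*P)/(B*(-1/56) + 31*(1/13)) = (-7 + P² + 14*P)/(-B/56 + 31/13) = (-7 + P² + 14*P)/(31/13 - B/56))
(A(44, -184) + z(133)) + 14971 = (728*(7 - 1*(-184)² - 14*(-184))/(-1736 + 13*44) + 133) + 14971 = (728*(7 - 1*33856 + 2576)/(-1736 + 572) + 133) + 14971 = (728*(7 - 33856 + 2576)/(-1164) + 133) + 14971 = (728*(-1/1164)*(-31273) + 133) + 14971 = (5691686/291 + 133) + 14971 = 5730389/291 + 14971 = 10086950/291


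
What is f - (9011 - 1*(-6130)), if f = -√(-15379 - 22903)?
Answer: -15141 - I*√38282 ≈ -15141.0 - 195.66*I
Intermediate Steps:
f = -I*√38282 (f = -√(-38282) = -I*√38282 ≈ -195.66*I)
f - (9011 - 1*(-6130)) = -I*√38282 - (9011 - 1*(-6130)) = -I*√38282 - (9011 + 6130) = -I*√38282 - 1*15141 = -I*√38282 - 15141 = -15141 - I*√38282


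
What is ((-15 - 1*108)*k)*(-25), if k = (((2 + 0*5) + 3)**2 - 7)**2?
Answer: 996300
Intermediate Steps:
k = 324 (k = (((2 + 0) + 3)**2 - 7)**2 = ((2 + 3)**2 - 7)**2 = (5**2 - 7)**2 = (25 - 7)**2 = 18**2 = 324)
((-15 - 1*108)*k)*(-25) = ((-15 - 1*108)*324)*(-25) = ((-15 - 108)*324)*(-25) = -123*324*(-25) = -39852*(-25) = 996300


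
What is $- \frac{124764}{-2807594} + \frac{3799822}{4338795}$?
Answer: $\frac{5604841433824}{6090787404615} \approx 0.92022$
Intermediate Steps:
$- \frac{124764}{-2807594} + \frac{3799822}{4338795} = \left(-124764\right) \left(- \frac{1}{2807594}\right) + 3799822 \cdot \frac{1}{4338795} = \frac{62382}{1403797} + \frac{3799822}{4338795} = \frac{5604841433824}{6090787404615}$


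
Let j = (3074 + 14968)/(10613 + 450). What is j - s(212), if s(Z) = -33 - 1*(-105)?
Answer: -778494/11063 ≈ -70.369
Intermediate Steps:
s(Z) = 72 (s(Z) = -33 + 105 = 72)
j = 18042/11063 ≈ 1.6308
j - s(212) = 18042/11063 - 1*72 = 18042/11063 - 72 = -778494/11063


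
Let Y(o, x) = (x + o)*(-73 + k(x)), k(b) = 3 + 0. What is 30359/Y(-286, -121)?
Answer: 4337/4070 ≈ 1.0656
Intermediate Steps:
k(b) = 3
Y(o, x) = -70*o - 70*x (Y(o, x) = (x + o)*(-73 + 3) = (o + x)*(-70) = -70*o - 70*x)
30359/Y(-286, -121) = 30359/(-70*(-286) - 70*(-121)) = 30359/(20020 + 8470) = 30359/28490 = 30359*(1/28490) = 4337/4070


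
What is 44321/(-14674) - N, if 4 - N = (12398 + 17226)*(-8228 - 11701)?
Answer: -376660336527/638 ≈ -5.9038e+8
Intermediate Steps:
N = 590376700 (N = 4 - (12398 + 17226)*(-8228 - 11701) = 4 - 29624*(-19929) = 4 - 1*(-590376696) = 4 + 590376696 = 590376700)
44321/(-14674) - N = 44321/(-14674) - 1*590376700 = 44321*(-1/14674) - 590376700 = -1927/638 - 590376700 = -376660336527/638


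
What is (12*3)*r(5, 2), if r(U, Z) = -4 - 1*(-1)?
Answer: -108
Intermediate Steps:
r(U, Z) = -3 (r(U, Z) = -4 + 1 = -3)
(12*3)*r(5, 2) = (12*3)*(-3) = 36*(-3) = -108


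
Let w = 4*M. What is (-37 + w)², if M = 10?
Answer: 9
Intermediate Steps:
w = 40 (w = 4*10 = 40)
(-37 + w)² = (-37 + 40)² = 3² = 9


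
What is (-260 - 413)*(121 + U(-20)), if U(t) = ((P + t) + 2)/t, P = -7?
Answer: -329097/4 ≈ -82274.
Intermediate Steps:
U(t) = (-5 + t)/t (U(t) = ((-7 + t) + 2)/t = (-5 + t)/t)
(-260 - 413)*(121 + U(-20)) = (-260 - 413)*(121 + (-5 - 20)/(-20)) = -673*(121 - 1/20*(-25)) = -673*(121 + 5/4) = -673*489/4 = -329097/4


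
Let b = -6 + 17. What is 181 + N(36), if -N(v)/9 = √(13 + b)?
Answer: 181 - 18*√6 ≈ 136.91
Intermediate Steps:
b = 11
N(v) = -18*√6 (N(v) = -9*√(13 + 11) = -18*√6)
181 + N(36) = 181 - 18*√6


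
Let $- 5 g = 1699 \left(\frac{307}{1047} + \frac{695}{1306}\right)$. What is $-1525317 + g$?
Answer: $- \frac{10430372553763}{6836910} \approx -1.5256 \cdot 10^{6}$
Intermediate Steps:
$g = - \frac{1917503293}{6836910}$ ($g = - \frac{1699 \left(\frac{307}{1047} + \frac{695}{1306}\right)}{5} = - \frac{1699 \cdot \frac{1128607}{1367382}}{5} = \left(- \frac{1}{5}\right) \frac{1917503293}{1367382} = - \frac{1917503293}{6836910} \approx -280.46$)
$-1525317 + g = -1525317 - \frac{1917503293}{6836910} = - \frac{10430372553763}{6836910}$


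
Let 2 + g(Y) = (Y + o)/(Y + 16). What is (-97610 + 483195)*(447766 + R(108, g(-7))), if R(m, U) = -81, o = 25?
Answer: 172620620725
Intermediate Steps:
g(Y) = -2 + (25 + Y)/(16 + Y) (g(Y) = -2 + (Y + 25)/(Y + 16) = -2 + (25 + Y)/(16 + Y))
(-97610 + 483195)*(447766 + R(108, g(-7))) = (-97610 + 483195)*(447766 - 81) = 385585*447685 = 172620620725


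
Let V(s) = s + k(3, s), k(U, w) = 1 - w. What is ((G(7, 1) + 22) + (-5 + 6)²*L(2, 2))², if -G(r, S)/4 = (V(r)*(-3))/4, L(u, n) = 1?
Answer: 676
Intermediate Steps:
V(s) = 1 (V(s) = s + (1 - s) = 1)
G(r, S) = 3 (G(r, S) = -4*1*(-3)/4 = -(-12)/4 = -4*(-¾) = 3)
((G(7, 1) + 22) + (-5 + 6)²*L(2, 2))² = ((3 + 22) + (-5 + 6)²*1)² = (25 + 1²*1)² = (25 + 1*1)² = (25 + 1)² = 26² = 676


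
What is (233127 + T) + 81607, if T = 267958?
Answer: 582692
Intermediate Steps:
(233127 + T) + 81607 = (233127 + 267958) + 81607 = 501085 + 81607 = 582692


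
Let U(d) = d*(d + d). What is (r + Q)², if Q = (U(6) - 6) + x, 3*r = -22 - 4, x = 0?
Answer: 29584/9 ≈ 3287.1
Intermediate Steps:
U(d) = 2*d² (U(d) = d*(2*d) = 2*d²)
r = -26/3 (r = (-22 - 4)/3 = (⅓)*(-26) = -26/3 ≈ -8.6667)
Q = 66 (Q = (2*6² - 6) + 0 = (2*36 - 6) + 0 = (72 - 6) + 0 = 66 + 0 = 66)
(r + Q)² = (-26/3 + 66)² = (172/3)² = 29584/9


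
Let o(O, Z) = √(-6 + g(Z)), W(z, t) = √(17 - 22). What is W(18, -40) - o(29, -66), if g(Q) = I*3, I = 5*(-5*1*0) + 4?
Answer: -√6 + I*√5 ≈ -2.4495 + 2.2361*I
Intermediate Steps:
I = 4 (I = 5*(-5*0) + 4 = 5*0 + 4 = 0 + 4 = 4)
W(z, t) = I*√5 (W(z, t) = √(-5) = I*√5)
g(Q) = 12 (g(Q) = 4*3 = 12)
o(O, Z) = √6 (o(O, Z) = √(-6 + 12) = √6)
W(18, -40) - o(29, -66) = I*√5 - √6 = -√6 + I*√5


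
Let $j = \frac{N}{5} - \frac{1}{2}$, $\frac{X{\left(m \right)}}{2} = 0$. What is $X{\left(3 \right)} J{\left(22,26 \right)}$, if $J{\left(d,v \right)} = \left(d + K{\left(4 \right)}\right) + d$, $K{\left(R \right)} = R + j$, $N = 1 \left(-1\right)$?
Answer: $0$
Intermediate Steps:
$N = -1$
$X{\left(m \right)} = 0$ ($X{\left(m \right)} = 2 \cdot 0 = 0$)
$j = - \frac{7}{10}$ ($j = - \frac{1}{5} - \frac{1}{2} = - \frac{7}{10} \approx -0.7$)
$K{\left(R \right)} = - \frac{7}{10} + R$ ($K{\left(R \right)} = R - \frac{7}{10} = - \frac{7}{10} + R$)
$J{\left(d,v \right)} = \frac{33}{10} + 2 d$ ($J{\left(d,v \right)} = \left(d + \left(- \frac{7}{10} + 4\right)\right) + d = \left(d + \frac{33}{10}\right) + d = \left(\frac{33}{10} + d\right) + d = \frac{33}{10} + 2 d$)
$X{\left(3 \right)} J{\left(22,26 \right)} = 0 \left(\frac{33}{10} + 2 \cdot 22\right) = 0 \left(\frac{33}{10} + 44\right) = 0 \cdot \frac{473}{10} = 0$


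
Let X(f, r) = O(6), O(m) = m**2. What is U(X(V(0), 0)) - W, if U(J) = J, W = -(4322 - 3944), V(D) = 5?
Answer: 414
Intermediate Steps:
X(f, r) = 36 (X(f, r) = 6**2 = 36)
W = -378 (W = -1*378 = -378)
U(X(V(0), 0)) - W = 36 - 1*(-378) = 36 + 378 = 414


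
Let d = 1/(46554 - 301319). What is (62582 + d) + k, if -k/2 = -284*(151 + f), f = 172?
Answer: 62683909189/254765 ≈ 2.4605e+5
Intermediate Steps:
k = 183464 (k = -(-568)*(151 + 172) = -(-568)*323 = -2*(-91732) = 183464)
d = -1/254765 (d = 1/(-254765) = -1/254765 ≈ -3.9252e-6)
(62582 + d) + k = (62582 - 1/254765) + 183464 = 15943703229/254765 + 183464 = 62683909189/254765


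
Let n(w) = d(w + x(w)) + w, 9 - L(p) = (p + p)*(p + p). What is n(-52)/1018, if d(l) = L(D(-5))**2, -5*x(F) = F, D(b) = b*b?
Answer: 6205029/1018 ≈ 6095.3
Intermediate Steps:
D(b) = b**2
x(F) = -F/5
L(p) = 9 - 4*p**2 (L(p) = 9 - (p + p)*(p + p) = 9 - 2*p*2*p = 9 - 4*p**2)
d(l) = 6205081 (d(l) = (9 - 4*((-5)**2)**2)**2 = (9 - 4*25**2)**2 = (9 - 4*625)**2 = (9 - 2500)**2 = (-2491)**2 = 6205081)
n(w) = 6205081 + w
n(-52)/1018 = (6205081 - 52)/1018 = 6205029*(1/1018) = 6205029/1018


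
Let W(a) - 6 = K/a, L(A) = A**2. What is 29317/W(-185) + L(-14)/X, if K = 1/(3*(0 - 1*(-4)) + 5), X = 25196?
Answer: 580781102116/118855831 ≈ 4886.4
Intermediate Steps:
K = 1/17 (K = 1/(3*(0 + 4) + 5) = 1/(3*4 + 5) = 1/(12 + 5) = 1/17 ≈ 0.058824)
W(a) = 6 + 1/(17*a)
29317/W(-185) + L(-14)/X = 29317/(6 + (1/17)/(-185)) + (-14)**2/25196 = 29317/(6 + (1/17)*(-1/185)) + 196*(1/25196) = 29317/(6 - 1/3145) + 49/6299 = 29317/(18869/3145) + 49/6299 = 29317*(3145/18869) + 49/6299 = 92201965/18869 + 49/6299 = 580781102116/118855831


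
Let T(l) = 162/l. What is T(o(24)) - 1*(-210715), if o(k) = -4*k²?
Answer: 26971511/128 ≈ 2.1072e+5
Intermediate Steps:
T(o(24)) - 1*(-210715) = 162/((-4*24²)) - 1*(-210715) = 162/((-4*576)) + 210715 = 162/(-2304) + 210715 = 162*(-1/2304) + 210715 = -9/128 + 210715 = 26971511/128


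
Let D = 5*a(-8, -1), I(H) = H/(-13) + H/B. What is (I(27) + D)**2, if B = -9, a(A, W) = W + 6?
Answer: 67081/169 ≈ 396.93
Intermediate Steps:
a(A, W) = 6 + W
I(H) = -22*H/117 (I(H) = H/(-13) + H/(-9) = H*(-1/13) + H*(-1/9) = -H/13 - H/9 = -22*H/117)
D = 25 (D = 5*(6 - 1) = 5*5 = 25)
(I(27) + D)**2 = (-22/117*27 + 25)**2 = (-66/13 + 25)**2 = (259/13)**2 = 67081/169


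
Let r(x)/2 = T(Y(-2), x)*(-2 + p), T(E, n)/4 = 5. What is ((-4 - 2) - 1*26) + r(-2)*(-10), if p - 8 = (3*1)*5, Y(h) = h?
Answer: -8432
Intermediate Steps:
T(E, n) = 20 (T(E, n) = 4*5 = 20)
p = 23 (p = 8 + (3*1)*5 = 8 + 3*5 = 8 + 15 = 23)
r(x) = 840 (r(x) = 2*(20*(-2 + 23)) = 2*(20*21) = 2*420 = 840)
((-4 - 2) - 1*26) + r(-2)*(-10) = ((-4 - 2) - 1*26) + 840*(-10) = (-6 - 26) - 8400 = -32 - 8400 = -8432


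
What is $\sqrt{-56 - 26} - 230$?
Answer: $-230 + i \sqrt{82} \approx -230.0 + 9.0554 i$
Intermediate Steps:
$\sqrt{-56 - 26} - 230 = \sqrt{-82} - 230 = i \sqrt{82} - 230 = -230 + i \sqrt{82}$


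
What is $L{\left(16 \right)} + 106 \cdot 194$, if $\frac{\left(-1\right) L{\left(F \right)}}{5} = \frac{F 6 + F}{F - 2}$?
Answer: $20524$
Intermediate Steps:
$L{\left(F \right)} = - \frac{35 F}{-2 + F}$ ($L{\left(F \right)} = - 5 \frac{F 6 + F}{F - 2} = - 5 \frac{6 F + F}{-2 + F} = - 5 \frac{7 F}{-2 + F} = - \frac{35 F}{-2 + F}$)
$L{\left(16 \right)} + 106 \cdot 194 = \left(-35\right) 16 \frac{1}{-2 + 16} + 106 \cdot 194 = \left(-35\right) 16 \cdot \frac{1}{14} + 20564 = -40 + 20564 = 20524$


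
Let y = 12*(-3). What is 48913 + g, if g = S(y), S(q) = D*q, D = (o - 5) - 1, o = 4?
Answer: 48985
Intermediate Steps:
D = -2 (D = (4 - 5) - 1 = -1 - 1 = -2)
y = -36
S(q) = -2*q
g = 72 (g = -2*(-36) = 72)
48913 + g = 48913 + 72 = 48985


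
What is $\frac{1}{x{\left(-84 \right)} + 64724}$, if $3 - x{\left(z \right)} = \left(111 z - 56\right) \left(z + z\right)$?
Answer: $- \frac{1}{1511113} \approx -6.6176 \cdot 10^{-7}$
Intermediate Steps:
$x{\left(z \right)} = 3 - 2 z \left(-56 + 111 z\right)$ ($x{\left(z \right)} = 3 - \left(111 z - 56\right) \left(z + z\right) = 3 - \left(-56 + 111 z\right) 2 z = 3 - 2 z \left(-56 + 111 z\right)$)
$\frac{1}{x{\left(-84 \right)} + 64724} = \frac{1}{\left(3 - 222 \left(-84\right)^{2} + 112 \left(-84\right)\right) + 64724} = \frac{1}{\left(3 - 1566432 - 9408\right) + 64724} = \frac{1}{-1575837 + 64724} = \frac{1}{-1511113} = - \frac{1}{1511113}$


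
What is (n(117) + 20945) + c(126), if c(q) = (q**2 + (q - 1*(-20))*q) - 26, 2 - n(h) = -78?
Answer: 55271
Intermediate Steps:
n(h) = 80 (n(h) = 2 - 1*(-78) = 2 + 78 = 80)
c(q) = -26 + q**2 + q*(20 + q) (c(q) = (q**2 + (q + 20)*q) - 26 = (q**2 + (20 + q)*q) - 26 = (q**2 + q*(20 + q)) - 26 = -26 + q**2 + q*(20 + q))
(n(117) + 20945) + c(126) = (80 + 20945) + (-26 + 2*126**2 + 20*126) = 21025 + (-26 + 2*15876 + 2520) = 21025 + (-26 + 31752 + 2520) = 21025 + 34246 = 55271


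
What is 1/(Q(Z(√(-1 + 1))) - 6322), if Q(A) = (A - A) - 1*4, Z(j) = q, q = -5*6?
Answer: -1/6326 ≈ -0.00015808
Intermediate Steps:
q = -30
Z(j) = -30
Q(A) = -4 (Q(A) = 0 - 4 = -4)
1/(Q(Z(√(-1 + 1))) - 6322) = 1/(-4 - 6322) = 1/(-6326) = -1/6326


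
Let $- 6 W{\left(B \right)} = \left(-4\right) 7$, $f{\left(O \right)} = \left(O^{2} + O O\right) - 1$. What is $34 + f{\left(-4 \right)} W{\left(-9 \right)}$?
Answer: $\frac{536}{3} \approx 178.67$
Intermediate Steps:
$f{\left(O \right)} = -1 + 2 O^{2}$ ($f{\left(O \right)} = \left(O^{2} + O^{2}\right) - 1 = 2 O^{2} - 1 = -1 + 2 O^{2}$)
$W{\left(B \right)} = \frac{14}{3}$ ($W{\left(B \right)} = - \frac{\left(-4\right) 7}{6} = \left(- \frac{1}{6}\right) \left(-28\right) = \frac{14}{3}$)
$34 + f{\left(-4 \right)} W{\left(-9 \right)} = 34 + \left(-1 + 2 \left(-4\right)^{2}\right) \frac{14}{3} = 34 + \left(-1 + 2 \cdot 16\right) \frac{14}{3} = 34 + \left(-1 + 32\right) \frac{14}{3} = 34 + 31 \cdot \frac{14}{3} = 34 + \frac{434}{3} = \frac{536}{3}$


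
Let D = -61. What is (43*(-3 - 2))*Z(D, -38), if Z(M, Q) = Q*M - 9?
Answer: -496435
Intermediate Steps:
Z(M, Q) = -9 + M*Q (Z(M, Q) = M*Q - 9 = -9 + M*Q)
(43*(-3 - 2))*Z(D, -38) = (43*(-3 - 2))*(-9 - 61*(-38)) = (43*(-5))*(-9 + 2318) = -215*2309 = -496435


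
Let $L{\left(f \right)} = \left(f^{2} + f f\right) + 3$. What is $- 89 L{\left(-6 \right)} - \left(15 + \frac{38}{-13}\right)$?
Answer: $- \frac{86932}{13} \approx -6687.1$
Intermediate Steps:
$L{\left(f \right)} = 3 + 2 f^{2}$ ($L{\left(f \right)} = \left(f^{2} + f^{2}\right) + 3 = 2 f^{2} + 3 = 3 + 2 f^{2}$)
$- 89 L{\left(-6 \right)} - \left(15 + \frac{38}{-13}\right) = - 89 \left(3 + 2 \left(-6\right)^{2}\right) - \left(15 + \frac{38}{-13}\right) = - 89 \left(3 + 2 \cdot 36\right) - \left(15 + 38 \left(- \frac{1}{13}\right)\right) = - 89 \left(3 + 72\right) - \frac{157}{13} = \left(-89\right) 75 + \left(-15 + \frac{38}{13}\right) = -6675 - \frac{157}{13} = - \frac{86932}{13}$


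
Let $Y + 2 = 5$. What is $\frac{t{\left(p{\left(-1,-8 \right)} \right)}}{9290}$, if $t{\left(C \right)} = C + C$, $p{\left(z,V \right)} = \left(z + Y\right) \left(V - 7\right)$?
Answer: $- \frac{6}{929} \approx -0.0064586$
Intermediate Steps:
$Y = 3$ ($Y = -2 + 5 = 3$)
$p{\left(z,V \right)} = \left(-7 + V\right) \left(3 + z\right)$ ($p{\left(z,V \right)} = \left(z + 3\right) \left(V - 7\right) = \left(3 + z\right) \left(-7 + V\right) = \left(-7 + V\right) \left(3 + z\right)$)
$t{\left(C \right)} = 2 C$
$\frac{t{\left(p{\left(-1,-8 \right)} \right)}}{9290} = \frac{2 \left(-21 - -7 + 3 \left(-8\right) - -8\right)}{9290} = 2 \left(-21 + 7 - 24 + 8\right) \frac{1}{9290} = 2 \left(-30\right) \frac{1}{9290} = \left(-60\right) \frac{1}{9290} = - \frac{6}{929}$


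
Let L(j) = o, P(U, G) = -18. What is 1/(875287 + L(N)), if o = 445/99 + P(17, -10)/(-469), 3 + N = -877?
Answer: 46431/40640661184 ≈ 1.1425e-6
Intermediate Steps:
N = -880 (N = -3 - 877 = -880)
o = 210487/46431 (o = 445/99 - 18/(-469) = 445*(1/99) - 18*(-1/469) = 445/99 + 18/469 = 210487/46431 ≈ 4.5333)
L(j) = 210487/46431
1/(875287 + L(N)) = 1/(875287 + 210487/46431) = 1/(40640661184/46431) = 46431/40640661184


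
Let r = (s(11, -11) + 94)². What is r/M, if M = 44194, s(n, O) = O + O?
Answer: 2592/22097 ≈ 0.11730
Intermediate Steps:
s(n, O) = 2*O
r = 5184 (r = (2*(-11) + 94)² = (-22 + 94)² = 72² = 5184)
r/M = 5184/44194 = 5184*(1/44194) = 2592/22097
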